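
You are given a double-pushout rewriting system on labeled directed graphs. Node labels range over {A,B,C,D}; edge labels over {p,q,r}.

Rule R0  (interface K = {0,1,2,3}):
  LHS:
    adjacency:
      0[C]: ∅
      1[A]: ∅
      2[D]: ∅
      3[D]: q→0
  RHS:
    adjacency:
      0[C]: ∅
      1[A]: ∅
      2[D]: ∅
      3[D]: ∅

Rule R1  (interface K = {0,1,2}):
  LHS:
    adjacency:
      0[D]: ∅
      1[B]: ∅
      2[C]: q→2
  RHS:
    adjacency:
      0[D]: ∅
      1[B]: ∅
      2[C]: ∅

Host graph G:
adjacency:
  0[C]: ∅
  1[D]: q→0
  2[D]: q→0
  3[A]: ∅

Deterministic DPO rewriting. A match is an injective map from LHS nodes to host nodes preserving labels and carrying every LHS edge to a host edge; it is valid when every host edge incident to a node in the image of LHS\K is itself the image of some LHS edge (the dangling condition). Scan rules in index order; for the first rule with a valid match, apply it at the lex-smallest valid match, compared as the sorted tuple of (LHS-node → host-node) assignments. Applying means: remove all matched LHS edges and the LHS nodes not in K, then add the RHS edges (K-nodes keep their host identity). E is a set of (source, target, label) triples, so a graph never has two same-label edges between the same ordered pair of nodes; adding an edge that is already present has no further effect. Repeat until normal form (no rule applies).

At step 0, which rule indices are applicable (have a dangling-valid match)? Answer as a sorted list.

Answer: [R0]

Derivation:
R0: 2 valid matches — {0↦0, 1↦3, 2↦1, 3↦2}, {0↦0, 1↦3, 2↦2, 3↦1}
R1: no valid match — LHS pattern not found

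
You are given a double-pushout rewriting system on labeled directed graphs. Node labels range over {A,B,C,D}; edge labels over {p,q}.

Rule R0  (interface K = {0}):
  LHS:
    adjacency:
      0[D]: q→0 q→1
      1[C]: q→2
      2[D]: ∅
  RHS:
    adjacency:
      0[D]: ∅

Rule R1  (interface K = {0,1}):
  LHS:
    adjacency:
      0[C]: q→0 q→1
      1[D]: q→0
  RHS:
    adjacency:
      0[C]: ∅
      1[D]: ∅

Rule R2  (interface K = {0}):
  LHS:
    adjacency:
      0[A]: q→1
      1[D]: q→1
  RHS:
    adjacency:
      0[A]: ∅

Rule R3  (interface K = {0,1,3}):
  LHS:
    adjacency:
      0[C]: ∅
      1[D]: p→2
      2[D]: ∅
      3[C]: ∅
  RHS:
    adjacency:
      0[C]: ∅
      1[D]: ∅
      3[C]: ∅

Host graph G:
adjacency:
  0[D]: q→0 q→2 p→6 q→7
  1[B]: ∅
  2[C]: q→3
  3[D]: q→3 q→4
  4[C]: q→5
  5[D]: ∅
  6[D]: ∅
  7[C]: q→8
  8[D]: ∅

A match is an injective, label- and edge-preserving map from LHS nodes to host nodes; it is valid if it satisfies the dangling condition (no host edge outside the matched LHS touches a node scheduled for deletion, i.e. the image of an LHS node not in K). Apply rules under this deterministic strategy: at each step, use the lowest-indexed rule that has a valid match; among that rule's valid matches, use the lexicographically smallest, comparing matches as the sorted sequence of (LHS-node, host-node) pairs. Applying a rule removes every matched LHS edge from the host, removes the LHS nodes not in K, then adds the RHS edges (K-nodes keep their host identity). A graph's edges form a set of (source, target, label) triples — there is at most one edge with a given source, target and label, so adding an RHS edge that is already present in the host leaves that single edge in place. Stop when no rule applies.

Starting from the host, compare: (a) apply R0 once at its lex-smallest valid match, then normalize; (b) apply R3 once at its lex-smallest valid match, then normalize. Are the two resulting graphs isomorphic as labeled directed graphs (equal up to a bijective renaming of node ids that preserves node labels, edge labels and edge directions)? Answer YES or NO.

branch R0-first: apply at {0↦0, 1↦7, 2↦8} → |E|=6, then 1 more step(s) → NF |V|=5 |E|=3 V={0:D, 1:B, 2:C, 3:D, 6:D} E=0-q->2 0-p->6 2-q->3
branch R3-first: apply at {0↦2, 1↦0, 2↦6, 3↦4} → |E|=8, then 2 more step(s) → NF |V|=4 |E|=2 V={0:D, 1:B, 2:C, 3:D} E=0-q->2 2-q->3
graphs not isomorphic

Answer: NO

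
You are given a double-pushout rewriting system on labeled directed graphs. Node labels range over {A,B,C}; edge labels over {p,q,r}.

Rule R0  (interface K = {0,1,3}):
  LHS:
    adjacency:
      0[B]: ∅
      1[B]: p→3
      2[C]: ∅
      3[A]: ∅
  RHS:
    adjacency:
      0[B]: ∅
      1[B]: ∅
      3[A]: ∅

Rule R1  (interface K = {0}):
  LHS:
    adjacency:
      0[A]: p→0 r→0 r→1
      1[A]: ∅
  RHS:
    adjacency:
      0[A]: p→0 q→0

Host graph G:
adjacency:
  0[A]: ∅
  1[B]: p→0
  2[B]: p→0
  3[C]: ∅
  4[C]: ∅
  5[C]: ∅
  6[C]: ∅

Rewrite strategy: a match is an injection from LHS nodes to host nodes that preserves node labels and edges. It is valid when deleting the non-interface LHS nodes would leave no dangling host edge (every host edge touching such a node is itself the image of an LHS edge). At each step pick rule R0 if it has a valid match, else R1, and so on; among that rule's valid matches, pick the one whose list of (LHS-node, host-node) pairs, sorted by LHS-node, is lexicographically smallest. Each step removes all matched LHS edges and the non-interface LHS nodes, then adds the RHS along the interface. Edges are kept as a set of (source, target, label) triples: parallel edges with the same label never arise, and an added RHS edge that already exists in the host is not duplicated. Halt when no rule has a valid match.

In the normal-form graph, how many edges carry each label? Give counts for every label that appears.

start.  V:7 E:2  edges: 1-p->0 2-p->0
1. fire R0 via {0↦1, 1↦2, 2↦3, 3↦0}  →  V:6 E:1  edges: 1-p->0
2. fire R0 via {0↦2, 1↦1, 2↦4, 3↦0}  →  V:5 E:0  edges: ∅
halt: no rule applies after step 2
NF edges: []

Answer: (no edges)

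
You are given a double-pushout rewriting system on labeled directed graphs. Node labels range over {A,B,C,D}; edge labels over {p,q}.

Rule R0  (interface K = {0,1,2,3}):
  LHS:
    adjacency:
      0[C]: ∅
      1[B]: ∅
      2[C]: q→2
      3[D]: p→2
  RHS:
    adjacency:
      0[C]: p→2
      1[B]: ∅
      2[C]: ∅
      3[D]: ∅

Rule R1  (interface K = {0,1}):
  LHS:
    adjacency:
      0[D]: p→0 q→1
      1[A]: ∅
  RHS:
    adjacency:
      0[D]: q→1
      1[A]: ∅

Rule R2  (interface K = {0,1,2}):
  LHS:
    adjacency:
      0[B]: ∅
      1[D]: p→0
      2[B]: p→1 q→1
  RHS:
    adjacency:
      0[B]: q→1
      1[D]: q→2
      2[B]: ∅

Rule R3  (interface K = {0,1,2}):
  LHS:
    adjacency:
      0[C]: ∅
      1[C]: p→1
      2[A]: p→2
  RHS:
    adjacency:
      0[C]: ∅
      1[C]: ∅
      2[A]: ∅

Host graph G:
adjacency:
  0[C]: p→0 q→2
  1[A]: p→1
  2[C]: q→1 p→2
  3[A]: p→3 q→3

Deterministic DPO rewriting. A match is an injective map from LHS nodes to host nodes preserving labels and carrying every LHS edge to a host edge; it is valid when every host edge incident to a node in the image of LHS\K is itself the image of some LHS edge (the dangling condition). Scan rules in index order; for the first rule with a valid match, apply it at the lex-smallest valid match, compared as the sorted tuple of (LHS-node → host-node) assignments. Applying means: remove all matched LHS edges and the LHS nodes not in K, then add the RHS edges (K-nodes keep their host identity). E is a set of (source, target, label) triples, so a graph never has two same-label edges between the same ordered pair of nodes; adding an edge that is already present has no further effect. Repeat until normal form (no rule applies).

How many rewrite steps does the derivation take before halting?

Answer: 2

Steps:
initial: |V|=4 |E|=7  E = 0-p->0 0-q->2 1-p->1 2-q->1 2-p->2 3-p->3 3-q->3
step 1: apply R3 at {0↦0, 1↦2, 2↦1}  → |V|=4 |E|=5  E = 0-p->0 0-q->2 2-q->1 3-p->3 3-q->3
step 2: apply R3 at {0↦2, 1↦0, 2↦3}  → |V|=4 |E|=3  E = 0-q->2 2-q->1 3-q->3
halt: no rule applies after step 2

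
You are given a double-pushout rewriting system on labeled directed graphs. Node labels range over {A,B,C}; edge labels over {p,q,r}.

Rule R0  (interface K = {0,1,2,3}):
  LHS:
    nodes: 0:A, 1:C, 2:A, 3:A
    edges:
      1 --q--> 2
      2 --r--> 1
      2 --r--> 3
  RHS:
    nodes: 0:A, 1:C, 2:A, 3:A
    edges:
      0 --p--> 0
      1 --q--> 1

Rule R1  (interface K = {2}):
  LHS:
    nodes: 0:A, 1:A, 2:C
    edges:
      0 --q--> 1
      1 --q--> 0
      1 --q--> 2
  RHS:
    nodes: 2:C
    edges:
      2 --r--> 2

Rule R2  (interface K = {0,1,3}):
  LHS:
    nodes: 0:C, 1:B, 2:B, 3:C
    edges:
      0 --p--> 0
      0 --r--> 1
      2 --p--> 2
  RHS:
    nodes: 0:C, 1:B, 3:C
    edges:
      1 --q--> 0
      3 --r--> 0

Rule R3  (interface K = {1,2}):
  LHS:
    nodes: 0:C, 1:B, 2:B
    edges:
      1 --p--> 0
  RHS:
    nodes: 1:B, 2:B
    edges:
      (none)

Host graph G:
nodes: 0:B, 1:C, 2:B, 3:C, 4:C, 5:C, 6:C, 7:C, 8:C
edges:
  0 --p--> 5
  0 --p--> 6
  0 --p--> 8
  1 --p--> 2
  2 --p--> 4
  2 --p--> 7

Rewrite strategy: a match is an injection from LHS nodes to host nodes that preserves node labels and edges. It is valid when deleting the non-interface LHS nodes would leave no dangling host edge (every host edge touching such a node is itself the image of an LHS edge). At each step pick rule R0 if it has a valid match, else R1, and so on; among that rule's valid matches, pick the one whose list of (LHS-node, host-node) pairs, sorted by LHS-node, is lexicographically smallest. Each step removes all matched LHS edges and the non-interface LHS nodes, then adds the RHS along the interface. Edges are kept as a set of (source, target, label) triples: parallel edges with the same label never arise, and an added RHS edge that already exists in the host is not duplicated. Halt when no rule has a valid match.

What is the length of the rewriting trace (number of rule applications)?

start.  V:9 E:6  edges: 0-p->5 0-p->6 0-p->8 1-p->2 2-p->4 2-p->7
1. fire R3 via {0↦4, 1↦2, 2↦0}  →  V:8 E:5  edges: 0-p->5 0-p->6 0-p->8 1-p->2 2-p->7
2. fire R3 via {0↦5, 1↦0, 2↦2}  →  V:7 E:4  edges: 0-p->6 0-p->8 1-p->2 2-p->7
3. fire R3 via {0↦6, 1↦0, 2↦2}  →  V:6 E:3  edges: 0-p->8 1-p->2 2-p->7
4. fire R3 via {0↦7, 1↦2, 2↦0}  →  V:5 E:2  edges: 0-p->8 1-p->2
5. fire R3 via {0↦8, 1↦0, 2↦2}  →  V:4 E:1  edges: 1-p->2
normal form: no rule applies after step 5

Answer: 5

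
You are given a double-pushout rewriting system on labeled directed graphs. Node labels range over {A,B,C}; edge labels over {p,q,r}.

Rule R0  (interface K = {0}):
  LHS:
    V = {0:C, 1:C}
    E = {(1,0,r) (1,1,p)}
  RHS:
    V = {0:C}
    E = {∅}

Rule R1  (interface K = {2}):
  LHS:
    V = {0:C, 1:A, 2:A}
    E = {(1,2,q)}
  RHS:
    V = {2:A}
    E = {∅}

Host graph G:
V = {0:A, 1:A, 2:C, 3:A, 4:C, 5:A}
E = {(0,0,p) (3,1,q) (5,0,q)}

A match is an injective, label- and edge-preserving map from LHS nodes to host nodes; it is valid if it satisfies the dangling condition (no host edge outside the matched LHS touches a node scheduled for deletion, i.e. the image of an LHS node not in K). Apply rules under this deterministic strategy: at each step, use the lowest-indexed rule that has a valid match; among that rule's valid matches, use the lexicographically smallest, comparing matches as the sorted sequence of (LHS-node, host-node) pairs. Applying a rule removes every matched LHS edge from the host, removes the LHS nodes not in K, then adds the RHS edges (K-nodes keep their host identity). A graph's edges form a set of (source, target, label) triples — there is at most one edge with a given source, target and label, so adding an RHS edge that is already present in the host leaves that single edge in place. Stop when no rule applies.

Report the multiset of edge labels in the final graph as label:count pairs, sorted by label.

initial: |V|=6 |E|=3  E = 0-p->0 3-q->1 5-q->0
step 1: apply R1 at {0↦2, 1↦3, 2↦1}  → |V|=4 |E|=2  E = 0-p->0 5-q->0
step 2: apply R1 at {0↦4, 1↦5, 2↦0}  → |V|=2 |E|=1  E = 0-p->0
halt: no rule applies after step 2
NF edges: [(0, 0, 'p')]

Answer: p:1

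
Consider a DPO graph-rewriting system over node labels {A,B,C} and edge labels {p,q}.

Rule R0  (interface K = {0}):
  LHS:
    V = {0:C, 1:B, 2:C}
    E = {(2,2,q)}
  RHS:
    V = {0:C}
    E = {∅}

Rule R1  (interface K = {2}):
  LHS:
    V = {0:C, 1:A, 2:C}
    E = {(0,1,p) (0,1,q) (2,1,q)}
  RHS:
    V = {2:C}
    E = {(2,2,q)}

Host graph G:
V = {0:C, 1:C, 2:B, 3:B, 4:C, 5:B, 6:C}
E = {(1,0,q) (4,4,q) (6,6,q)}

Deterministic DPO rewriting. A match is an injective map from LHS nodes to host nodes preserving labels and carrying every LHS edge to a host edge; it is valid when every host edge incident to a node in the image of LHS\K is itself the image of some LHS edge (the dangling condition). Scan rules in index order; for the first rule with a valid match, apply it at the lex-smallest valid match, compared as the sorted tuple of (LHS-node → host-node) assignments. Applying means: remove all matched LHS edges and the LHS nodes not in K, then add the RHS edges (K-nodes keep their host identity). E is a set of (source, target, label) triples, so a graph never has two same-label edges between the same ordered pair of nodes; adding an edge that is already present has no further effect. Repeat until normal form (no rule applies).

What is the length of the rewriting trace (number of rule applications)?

Answer: 2

Steps:
[0] host  ⇒  7 nodes, 3 edges  {1-q->0 4-q->4 6-q->6}
[1] R0 @ {0↦0, 1↦2, 2↦4}  ⇒  5 nodes, 2 edges  {1-q->0 6-q->6}
[2] R0 @ {0↦0, 1↦3, 2↦6}  ⇒  3 nodes, 1 edges  {1-q->0}
normal form: no rule applies after step 2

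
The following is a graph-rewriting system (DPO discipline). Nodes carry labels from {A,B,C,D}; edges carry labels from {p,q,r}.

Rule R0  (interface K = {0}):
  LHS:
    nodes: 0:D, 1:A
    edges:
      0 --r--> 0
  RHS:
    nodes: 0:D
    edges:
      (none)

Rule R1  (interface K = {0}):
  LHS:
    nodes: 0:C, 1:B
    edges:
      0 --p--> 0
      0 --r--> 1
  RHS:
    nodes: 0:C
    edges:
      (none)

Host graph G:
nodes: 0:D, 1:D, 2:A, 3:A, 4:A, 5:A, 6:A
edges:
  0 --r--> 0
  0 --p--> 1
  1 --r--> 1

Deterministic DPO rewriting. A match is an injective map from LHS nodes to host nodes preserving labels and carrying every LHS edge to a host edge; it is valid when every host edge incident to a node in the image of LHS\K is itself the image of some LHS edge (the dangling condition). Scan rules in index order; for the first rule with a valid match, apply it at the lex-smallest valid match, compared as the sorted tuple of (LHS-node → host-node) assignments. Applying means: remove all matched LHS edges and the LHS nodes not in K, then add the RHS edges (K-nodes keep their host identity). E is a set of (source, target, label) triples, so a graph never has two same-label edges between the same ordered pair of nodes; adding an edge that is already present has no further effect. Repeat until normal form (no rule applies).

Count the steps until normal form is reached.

[0] host  ⇒  7 nodes, 3 edges  {0-r->0 0-p->1 1-r->1}
[1] R0 @ {0↦0, 1↦2}  ⇒  6 nodes, 2 edges  {0-p->1 1-r->1}
[2] R0 @ {0↦1, 1↦3}  ⇒  5 nodes, 1 edges  {0-p->1}
final graph: no rule applies after step 2

Answer: 2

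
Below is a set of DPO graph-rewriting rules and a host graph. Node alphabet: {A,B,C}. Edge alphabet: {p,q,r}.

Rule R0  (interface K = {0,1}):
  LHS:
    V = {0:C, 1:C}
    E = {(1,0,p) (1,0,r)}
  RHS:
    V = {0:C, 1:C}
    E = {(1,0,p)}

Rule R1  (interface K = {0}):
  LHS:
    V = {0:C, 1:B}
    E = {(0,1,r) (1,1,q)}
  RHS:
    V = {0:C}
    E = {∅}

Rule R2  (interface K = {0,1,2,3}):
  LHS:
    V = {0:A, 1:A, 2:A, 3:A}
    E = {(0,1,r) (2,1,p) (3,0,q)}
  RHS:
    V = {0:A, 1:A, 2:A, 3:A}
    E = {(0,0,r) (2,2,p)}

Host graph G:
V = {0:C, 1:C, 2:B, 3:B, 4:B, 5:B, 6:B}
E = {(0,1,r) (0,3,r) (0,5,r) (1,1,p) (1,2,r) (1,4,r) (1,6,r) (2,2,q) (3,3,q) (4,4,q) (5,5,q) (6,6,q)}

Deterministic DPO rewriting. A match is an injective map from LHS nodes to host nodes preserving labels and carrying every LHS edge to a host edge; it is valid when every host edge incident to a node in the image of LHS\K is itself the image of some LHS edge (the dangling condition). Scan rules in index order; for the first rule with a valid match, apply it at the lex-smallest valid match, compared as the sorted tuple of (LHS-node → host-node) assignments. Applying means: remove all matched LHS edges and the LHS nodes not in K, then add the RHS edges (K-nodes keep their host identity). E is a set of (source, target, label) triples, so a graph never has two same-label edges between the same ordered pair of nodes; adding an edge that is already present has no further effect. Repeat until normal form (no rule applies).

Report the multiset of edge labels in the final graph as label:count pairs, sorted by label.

[0] host  ⇒  7 nodes, 12 edges  {0-r->1 0-r->3 0-r->5 1-p->1 1-r->2 1-r->4 1-r->6 2-q->2 3-q->3 4-q->4 5-q->5 6-q->6}
[1] R1 @ {0↦0, 1↦3}  ⇒  6 nodes, 10 edges  {0-r->1 0-r->5 1-p->1 1-r->2 1-r->4 1-r->6 2-q->2 4-q->4 5-q->5 6-q->6}
[2] R1 @ {0↦0, 1↦5}  ⇒  5 nodes, 8 edges  {0-r->1 1-p->1 1-r->2 1-r->4 1-r->6 2-q->2 4-q->4 6-q->6}
[3] R1 @ {0↦1, 1↦2}  ⇒  4 nodes, 6 edges  {0-r->1 1-p->1 1-r->4 1-r->6 4-q->4 6-q->6}
[4] R1 @ {0↦1, 1↦4}  ⇒  3 nodes, 4 edges  {0-r->1 1-p->1 1-r->6 6-q->6}
[5] R1 @ {0↦1, 1↦6}  ⇒  2 nodes, 2 edges  {0-r->1 1-p->1}
final graph: no rule applies after step 5
NF edges: [(0, 1, 'r'), (1, 1, 'p')]

Answer: p:1 r:1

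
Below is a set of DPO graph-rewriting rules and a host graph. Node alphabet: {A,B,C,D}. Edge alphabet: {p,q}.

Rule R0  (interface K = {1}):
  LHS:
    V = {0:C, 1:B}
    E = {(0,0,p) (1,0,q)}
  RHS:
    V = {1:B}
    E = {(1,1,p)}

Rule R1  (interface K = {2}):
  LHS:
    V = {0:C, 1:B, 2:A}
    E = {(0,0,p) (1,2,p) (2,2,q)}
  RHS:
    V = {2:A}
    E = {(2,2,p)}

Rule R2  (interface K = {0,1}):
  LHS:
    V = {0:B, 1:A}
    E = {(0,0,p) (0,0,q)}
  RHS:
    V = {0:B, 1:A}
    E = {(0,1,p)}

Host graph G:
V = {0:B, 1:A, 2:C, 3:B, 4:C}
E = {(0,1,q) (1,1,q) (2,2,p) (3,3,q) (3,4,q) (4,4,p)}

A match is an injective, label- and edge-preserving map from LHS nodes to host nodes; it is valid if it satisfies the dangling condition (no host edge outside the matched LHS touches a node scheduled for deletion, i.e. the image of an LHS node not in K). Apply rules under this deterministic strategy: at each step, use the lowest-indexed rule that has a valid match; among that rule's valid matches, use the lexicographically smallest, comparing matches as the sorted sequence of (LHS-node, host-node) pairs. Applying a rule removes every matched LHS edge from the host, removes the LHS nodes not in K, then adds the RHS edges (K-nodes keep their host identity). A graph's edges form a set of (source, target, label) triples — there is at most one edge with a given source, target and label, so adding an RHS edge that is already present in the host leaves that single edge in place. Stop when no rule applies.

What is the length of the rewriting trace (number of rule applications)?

start.  V:5 E:6  edges: 0-q->1 1-q->1 2-p->2 3-q->3 3-q->4 4-p->4
1. fire R0 via {0↦4, 1↦3}  →  V:4 E:5  edges: 0-q->1 1-q->1 2-p->2 3-p->3 3-q->3
2. fire R2 via {0↦3, 1↦1}  →  V:4 E:4  edges: 0-q->1 1-q->1 2-p->2 3-p->1
3. fire R1 via {0↦2, 1↦3, 2↦1}  →  V:2 E:2  edges: 0-q->1 1-p->1
normal form: no rule applies after step 3

Answer: 3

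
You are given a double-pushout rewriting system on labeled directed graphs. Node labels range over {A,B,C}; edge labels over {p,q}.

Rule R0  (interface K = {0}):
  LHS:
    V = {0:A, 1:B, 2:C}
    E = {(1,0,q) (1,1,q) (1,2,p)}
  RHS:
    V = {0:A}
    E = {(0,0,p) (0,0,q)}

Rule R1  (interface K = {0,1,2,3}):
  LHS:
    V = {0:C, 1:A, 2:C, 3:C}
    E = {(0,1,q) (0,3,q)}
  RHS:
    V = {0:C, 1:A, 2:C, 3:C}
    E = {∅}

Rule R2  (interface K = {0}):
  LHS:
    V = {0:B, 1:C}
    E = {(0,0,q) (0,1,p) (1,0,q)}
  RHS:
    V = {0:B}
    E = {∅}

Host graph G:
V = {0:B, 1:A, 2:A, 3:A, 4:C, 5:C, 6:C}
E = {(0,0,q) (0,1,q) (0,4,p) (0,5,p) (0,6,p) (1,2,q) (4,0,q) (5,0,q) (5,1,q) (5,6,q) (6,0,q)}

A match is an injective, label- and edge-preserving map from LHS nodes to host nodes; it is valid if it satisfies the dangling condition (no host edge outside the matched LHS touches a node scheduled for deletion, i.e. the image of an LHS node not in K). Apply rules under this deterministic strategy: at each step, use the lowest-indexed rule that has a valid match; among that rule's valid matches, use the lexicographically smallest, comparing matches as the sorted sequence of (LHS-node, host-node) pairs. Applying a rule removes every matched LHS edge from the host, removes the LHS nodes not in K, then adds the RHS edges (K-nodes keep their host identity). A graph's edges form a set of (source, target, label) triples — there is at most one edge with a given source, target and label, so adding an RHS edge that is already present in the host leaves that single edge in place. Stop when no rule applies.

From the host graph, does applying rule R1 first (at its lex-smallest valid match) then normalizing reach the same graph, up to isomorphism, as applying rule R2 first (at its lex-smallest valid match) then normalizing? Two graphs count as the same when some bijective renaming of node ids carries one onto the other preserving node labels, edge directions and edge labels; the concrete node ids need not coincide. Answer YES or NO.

branch R1-first: apply at {0↦5, 1↦1, 2↦4, 3↦6} → |E|=9, then 1 more step(s) → NF |V|=6 |E|=6 V={0:B, 1:A, 2:A, 3:A, 5:C, 6:C} E=0-q->1 0-p->5 0-p->6 1-q->2 5-q->0 6-q->0
branch R2-first: apply at {0↦0, 1↦4} → |E|=8, then 0 more step(s) → NF |V|=6 |E|=8 V={0:B, 1:A, 2:A, 3:A, 5:C, 6:C} E=0-q->1 0-p->5 0-p->6 1-q->2 5-q->0 5-q->1 5-q->6 6-q->0
graphs not isomorphic

Answer: NO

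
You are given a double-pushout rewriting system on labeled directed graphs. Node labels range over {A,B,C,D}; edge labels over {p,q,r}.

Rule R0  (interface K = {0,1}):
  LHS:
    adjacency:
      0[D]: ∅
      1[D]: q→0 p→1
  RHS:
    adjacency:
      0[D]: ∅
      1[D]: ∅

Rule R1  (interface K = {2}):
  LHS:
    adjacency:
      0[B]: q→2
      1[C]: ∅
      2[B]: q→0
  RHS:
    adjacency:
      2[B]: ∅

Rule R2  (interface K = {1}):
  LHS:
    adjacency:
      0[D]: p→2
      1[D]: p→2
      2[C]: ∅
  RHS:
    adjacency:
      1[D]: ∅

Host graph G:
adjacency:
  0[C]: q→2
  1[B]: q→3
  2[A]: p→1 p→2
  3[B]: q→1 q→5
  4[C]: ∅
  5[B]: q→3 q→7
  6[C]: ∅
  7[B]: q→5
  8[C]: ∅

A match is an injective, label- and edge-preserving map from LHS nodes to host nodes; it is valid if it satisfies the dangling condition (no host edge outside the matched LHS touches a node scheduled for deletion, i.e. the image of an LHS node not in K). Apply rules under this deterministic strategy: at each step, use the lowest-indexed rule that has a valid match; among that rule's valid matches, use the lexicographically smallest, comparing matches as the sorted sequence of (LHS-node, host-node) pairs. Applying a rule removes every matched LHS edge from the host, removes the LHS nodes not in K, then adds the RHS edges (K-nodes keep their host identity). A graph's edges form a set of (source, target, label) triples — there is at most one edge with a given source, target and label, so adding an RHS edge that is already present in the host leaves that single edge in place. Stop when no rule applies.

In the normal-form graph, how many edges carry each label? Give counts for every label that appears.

Answer: p:2 q:1

Steps:
[0] host  ⇒  9 nodes, 9 edges  {0-q->2 1-q->3 2-p->1 2-p->2 3-q->1 3-q->5 5-q->3 5-q->7 7-q->5}
[1] R1 @ {0↦7, 1↦4, 2↦5}  ⇒  7 nodes, 7 edges  {0-q->2 1-q->3 2-p->1 2-p->2 3-q->1 3-q->5 5-q->3}
[2] R1 @ {0↦5, 1↦6, 2↦3}  ⇒  5 nodes, 5 edges  {0-q->2 1-q->3 2-p->1 2-p->2 3-q->1}
[3] R1 @ {0↦3, 1↦8, 2↦1}  ⇒  3 nodes, 3 edges  {0-q->2 2-p->1 2-p->2}
final graph: no rule applies after step 3
NF edges: [(0, 2, 'q'), (2, 1, 'p'), (2, 2, 'p')]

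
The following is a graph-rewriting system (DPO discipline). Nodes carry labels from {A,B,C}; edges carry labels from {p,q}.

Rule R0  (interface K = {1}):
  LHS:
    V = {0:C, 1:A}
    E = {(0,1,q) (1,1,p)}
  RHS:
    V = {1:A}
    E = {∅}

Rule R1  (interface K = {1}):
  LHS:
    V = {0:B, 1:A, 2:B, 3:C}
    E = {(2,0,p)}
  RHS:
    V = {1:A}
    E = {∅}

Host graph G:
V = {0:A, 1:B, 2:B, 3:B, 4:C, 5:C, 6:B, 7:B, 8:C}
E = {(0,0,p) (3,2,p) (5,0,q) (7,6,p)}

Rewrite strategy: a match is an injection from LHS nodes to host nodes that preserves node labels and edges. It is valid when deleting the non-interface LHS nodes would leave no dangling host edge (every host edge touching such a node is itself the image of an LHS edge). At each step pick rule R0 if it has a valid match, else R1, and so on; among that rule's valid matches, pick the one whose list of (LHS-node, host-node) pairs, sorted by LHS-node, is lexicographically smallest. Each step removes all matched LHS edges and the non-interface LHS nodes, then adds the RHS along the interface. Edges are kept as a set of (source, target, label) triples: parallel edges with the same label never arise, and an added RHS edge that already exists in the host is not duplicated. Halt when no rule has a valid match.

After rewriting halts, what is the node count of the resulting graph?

Answer: 2

Rewrite trace:
initial: |V|=9 |E|=4  E = 0-p->0 3-p->2 5-q->0 7-p->6
step 1: apply R0 at {0↦5, 1↦0}  → |V|=8 |E|=2  E = 3-p->2 7-p->6
step 2: apply R1 at {0↦2, 1↦0, 2↦3, 3↦4}  → |V|=5 |E|=1  E = 7-p->6
step 3: apply R1 at {0↦6, 1↦0, 2↦7, 3↦8}  → |V|=2 |E|=0  E = ∅
final graph: no rule applies after step 3
NF nodes: {0:A, 1:B}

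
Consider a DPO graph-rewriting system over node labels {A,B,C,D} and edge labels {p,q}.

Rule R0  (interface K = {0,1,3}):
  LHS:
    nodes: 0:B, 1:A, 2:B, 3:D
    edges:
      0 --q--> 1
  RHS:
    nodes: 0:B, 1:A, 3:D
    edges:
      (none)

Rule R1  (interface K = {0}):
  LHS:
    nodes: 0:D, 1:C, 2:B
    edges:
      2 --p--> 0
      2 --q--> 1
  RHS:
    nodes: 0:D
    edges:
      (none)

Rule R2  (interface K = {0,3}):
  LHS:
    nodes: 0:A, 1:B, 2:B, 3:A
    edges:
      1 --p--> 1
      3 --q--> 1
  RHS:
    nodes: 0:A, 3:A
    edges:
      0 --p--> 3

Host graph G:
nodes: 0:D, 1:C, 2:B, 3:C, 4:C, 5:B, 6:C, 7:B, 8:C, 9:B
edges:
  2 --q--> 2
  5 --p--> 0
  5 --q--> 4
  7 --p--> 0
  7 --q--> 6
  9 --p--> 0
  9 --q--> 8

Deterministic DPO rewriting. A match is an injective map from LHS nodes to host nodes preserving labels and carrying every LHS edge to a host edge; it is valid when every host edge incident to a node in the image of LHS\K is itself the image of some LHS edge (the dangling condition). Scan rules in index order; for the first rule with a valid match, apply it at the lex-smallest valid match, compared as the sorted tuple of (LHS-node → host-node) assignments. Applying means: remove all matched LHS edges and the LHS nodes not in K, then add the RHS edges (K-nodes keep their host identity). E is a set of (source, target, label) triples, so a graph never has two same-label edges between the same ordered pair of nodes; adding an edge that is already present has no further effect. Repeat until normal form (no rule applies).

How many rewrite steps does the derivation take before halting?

initial: |V|=10 |E|=7  E = 2-q->2 5-p->0 5-q->4 7-p->0 7-q->6 9-p->0 9-q->8
step 1: apply R1 at {0↦0, 1↦4, 2↦5}  → |V|=8 |E|=5  E = 2-q->2 7-p->0 7-q->6 9-p->0 9-q->8
step 2: apply R1 at {0↦0, 1↦6, 2↦7}  → |V|=6 |E|=3  E = 2-q->2 9-p->0 9-q->8
step 3: apply R1 at {0↦0, 1↦8, 2↦9}  → |V|=4 |E|=1  E = 2-q->2
final graph: no rule applies after step 3

Answer: 3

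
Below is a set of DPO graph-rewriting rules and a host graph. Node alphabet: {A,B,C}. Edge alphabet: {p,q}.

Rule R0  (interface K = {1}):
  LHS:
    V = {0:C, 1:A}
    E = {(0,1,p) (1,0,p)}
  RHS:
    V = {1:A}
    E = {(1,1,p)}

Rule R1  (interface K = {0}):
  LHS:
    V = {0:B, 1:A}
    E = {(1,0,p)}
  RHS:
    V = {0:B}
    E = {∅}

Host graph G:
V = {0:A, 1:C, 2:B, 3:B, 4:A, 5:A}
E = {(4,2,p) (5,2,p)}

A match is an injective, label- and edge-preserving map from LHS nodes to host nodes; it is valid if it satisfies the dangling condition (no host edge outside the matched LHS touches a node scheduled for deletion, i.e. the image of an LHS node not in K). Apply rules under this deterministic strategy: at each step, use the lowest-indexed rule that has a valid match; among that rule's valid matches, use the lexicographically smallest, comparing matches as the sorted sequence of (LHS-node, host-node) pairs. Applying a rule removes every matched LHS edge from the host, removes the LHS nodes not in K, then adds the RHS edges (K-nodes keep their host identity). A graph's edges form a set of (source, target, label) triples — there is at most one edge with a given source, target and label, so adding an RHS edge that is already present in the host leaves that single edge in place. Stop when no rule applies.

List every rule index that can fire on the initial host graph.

R0: no valid match — LHS pattern not found
R1: 2 valid matches — {0↦2, 1↦4}, {0↦2, 1↦5}

Answer: [R1]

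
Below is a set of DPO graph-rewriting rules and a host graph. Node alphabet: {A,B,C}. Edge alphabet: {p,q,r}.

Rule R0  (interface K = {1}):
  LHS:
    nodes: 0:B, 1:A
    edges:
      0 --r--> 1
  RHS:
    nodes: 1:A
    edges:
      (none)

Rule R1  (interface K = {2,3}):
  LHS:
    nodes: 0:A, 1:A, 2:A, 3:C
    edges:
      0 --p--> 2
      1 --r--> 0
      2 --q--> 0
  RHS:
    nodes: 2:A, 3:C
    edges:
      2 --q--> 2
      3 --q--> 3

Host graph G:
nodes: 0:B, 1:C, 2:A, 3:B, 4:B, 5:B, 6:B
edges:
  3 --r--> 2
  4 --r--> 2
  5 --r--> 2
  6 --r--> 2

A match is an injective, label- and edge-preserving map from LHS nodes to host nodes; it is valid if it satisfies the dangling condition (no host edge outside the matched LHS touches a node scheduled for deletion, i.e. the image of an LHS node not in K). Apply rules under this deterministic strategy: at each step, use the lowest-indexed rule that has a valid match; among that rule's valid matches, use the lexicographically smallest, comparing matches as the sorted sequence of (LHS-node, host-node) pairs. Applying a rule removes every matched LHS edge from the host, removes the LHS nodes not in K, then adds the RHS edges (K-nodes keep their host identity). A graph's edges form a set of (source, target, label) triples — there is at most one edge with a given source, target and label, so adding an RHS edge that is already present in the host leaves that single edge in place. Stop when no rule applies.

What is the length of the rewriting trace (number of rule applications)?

start.  V:7 E:4  edges: 3-r->2 4-r->2 5-r->2 6-r->2
1. fire R0 via {0↦3, 1↦2}  →  V:6 E:3  edges: 4-r->2 5-r->2 6-r->2
2. fire R0 via {0↦4, 1↦2}  →  V:5 E:2  edges: 5-r->2 6-r->2
3. fire R0 via {0↦5, 1↦2}  →  V:4 E:1  edges: 6-r->2
4. fire R0 via {0↦6, 1↦2}  →  V:3 E:0  edges: ∅
final graph: no rule applies after step 4

Answer: 4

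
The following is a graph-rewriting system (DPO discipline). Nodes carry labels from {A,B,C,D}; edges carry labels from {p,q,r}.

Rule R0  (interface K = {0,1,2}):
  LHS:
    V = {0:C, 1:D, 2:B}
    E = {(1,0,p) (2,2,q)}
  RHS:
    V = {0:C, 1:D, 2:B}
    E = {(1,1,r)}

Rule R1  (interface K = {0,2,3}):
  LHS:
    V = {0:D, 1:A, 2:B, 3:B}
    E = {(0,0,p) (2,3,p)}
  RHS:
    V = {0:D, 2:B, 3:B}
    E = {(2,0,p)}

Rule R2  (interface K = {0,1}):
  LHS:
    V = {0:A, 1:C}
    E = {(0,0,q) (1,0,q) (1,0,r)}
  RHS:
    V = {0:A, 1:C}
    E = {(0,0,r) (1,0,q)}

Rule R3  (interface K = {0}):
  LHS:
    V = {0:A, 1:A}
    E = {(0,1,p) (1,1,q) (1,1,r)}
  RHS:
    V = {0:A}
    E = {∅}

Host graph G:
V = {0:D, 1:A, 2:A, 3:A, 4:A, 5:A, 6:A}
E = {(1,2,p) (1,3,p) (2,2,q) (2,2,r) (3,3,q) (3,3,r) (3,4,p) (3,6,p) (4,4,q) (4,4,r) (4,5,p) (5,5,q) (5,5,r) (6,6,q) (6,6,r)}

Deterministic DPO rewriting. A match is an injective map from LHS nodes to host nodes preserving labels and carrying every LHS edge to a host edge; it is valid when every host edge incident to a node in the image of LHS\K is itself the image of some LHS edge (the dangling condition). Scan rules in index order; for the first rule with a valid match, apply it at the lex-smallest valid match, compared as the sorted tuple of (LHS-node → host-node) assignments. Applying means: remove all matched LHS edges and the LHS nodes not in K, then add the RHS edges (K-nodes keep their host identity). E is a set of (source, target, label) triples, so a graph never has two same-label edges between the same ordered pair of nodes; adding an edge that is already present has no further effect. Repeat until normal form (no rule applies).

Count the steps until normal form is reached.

Answer: 5

Derivation:
start.  V:7 E:15  edges: 1-p->2 1-p->3 2-q->2 2-r->2 3-q->3 3-r->3 3-p->4 3-p->6 4-q->4 4-r->4 4-p->5 5-q->5 5-r->5 6-q->6 6-r->6
1. fire R3 via {0↦1, 1↦2}  →  V:6 E:12  edges: 1-p->3 3-q->3 3-r->3 3-p->4 3-p->6 4-q->4 4-r->4 4-p->5 5-q->5 5-r->5 6-q->6 6-r->6
2. fire R3 via {0↦3, 1↦6}  →  V:5 E:9  edges: 1-p->3 3-q->3 3-r->3 3-p->4 4-q->4 4-r->4 4-p->5 5-q->5 5-r->5
3. fire R3 via {0↦4, 1↦5}  →  V:4 E:6  edges: 1-p->3 3-q->3 3-r->3 3-p->4 4-q->4 4-r->4
4. fire R3 via {0↦3, 1↦4}  →  V:3 E:3  edges: 1-p->3 3-q->3 3-r->3
5. fire R3 via {0↦1, 1↦3}  →  V:2 E:0  edges: ∅
final graph: no rule applies after step 5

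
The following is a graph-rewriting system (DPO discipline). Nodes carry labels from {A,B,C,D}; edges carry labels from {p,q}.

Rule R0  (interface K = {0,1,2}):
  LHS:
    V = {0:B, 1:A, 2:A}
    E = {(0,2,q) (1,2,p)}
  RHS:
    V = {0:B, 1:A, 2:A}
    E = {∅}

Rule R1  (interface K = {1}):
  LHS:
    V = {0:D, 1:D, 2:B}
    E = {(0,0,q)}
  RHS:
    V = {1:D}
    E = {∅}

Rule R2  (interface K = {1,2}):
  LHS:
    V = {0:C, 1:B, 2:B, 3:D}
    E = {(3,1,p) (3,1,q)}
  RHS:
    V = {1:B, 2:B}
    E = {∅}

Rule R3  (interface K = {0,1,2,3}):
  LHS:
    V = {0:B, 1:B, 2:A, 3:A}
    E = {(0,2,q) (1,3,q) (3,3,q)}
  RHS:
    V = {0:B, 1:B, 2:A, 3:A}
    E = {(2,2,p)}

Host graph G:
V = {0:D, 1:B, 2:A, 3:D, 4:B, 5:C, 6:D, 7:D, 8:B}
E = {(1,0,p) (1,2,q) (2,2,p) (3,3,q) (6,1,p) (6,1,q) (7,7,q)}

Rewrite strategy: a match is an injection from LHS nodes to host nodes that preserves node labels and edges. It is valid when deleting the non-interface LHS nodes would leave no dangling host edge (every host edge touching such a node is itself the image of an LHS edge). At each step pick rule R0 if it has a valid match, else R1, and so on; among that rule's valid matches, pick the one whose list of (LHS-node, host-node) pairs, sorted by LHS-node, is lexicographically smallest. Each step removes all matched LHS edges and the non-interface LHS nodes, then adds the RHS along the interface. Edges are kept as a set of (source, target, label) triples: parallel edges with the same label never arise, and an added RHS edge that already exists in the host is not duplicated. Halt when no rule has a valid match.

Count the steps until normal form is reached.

[0] host  ⇒  9 nodes, 7 edges  {1-p->0 1-q->2 2-p->2 3-q->3 6-p->1 6-q->1 7-q->7}
[1] R1 @ {0↦3, 1↦0, 2↦4}  ⇒  7 nodes, 6 edges  {1-p->0 1-q->2 2-p->2 6-p->1 6-q->1 7-q->7}
[2] R1 @ {0↦7, 1↦0, 2↦8}  ⇒  5 nodes, 5 edges  {1-p->0 1-q->2 2-p->2 6-p->1 6-q->1}
halt: no rule applies after step 2

Answer: 2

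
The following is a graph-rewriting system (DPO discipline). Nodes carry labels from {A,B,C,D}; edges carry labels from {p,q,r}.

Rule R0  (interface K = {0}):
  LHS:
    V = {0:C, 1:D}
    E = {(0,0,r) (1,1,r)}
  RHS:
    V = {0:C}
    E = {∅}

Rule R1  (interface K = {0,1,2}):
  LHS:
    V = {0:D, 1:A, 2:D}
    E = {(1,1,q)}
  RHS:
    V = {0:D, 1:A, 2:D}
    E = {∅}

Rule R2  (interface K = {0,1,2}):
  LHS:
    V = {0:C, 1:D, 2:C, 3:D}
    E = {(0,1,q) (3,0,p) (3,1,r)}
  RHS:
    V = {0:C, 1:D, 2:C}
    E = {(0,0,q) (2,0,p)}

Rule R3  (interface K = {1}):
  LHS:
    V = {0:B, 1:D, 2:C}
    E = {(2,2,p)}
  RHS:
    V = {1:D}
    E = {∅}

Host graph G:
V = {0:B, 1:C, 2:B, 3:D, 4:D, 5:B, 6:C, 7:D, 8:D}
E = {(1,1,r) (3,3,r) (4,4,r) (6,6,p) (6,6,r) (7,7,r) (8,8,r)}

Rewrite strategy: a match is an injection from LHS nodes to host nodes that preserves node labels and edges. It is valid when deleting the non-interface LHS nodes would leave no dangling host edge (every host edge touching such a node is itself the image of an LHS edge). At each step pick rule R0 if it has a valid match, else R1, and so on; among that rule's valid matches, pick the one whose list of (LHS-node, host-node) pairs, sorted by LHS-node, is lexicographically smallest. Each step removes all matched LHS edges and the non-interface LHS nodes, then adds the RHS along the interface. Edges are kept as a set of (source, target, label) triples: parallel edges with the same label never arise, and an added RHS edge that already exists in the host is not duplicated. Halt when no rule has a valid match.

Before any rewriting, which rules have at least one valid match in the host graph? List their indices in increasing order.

Answer: [R0]

Derivation:
R0: 8 valid matches — {0↦1, 1↦3}, {0↦1, 1↦4}, {0↦1, 1↦7} (+5 more)
R1: no valid match — LHS pattern not found
R2: no valid match — LHS pattern not found
R3: no valid match — 12 raw matches, all fail dangling condition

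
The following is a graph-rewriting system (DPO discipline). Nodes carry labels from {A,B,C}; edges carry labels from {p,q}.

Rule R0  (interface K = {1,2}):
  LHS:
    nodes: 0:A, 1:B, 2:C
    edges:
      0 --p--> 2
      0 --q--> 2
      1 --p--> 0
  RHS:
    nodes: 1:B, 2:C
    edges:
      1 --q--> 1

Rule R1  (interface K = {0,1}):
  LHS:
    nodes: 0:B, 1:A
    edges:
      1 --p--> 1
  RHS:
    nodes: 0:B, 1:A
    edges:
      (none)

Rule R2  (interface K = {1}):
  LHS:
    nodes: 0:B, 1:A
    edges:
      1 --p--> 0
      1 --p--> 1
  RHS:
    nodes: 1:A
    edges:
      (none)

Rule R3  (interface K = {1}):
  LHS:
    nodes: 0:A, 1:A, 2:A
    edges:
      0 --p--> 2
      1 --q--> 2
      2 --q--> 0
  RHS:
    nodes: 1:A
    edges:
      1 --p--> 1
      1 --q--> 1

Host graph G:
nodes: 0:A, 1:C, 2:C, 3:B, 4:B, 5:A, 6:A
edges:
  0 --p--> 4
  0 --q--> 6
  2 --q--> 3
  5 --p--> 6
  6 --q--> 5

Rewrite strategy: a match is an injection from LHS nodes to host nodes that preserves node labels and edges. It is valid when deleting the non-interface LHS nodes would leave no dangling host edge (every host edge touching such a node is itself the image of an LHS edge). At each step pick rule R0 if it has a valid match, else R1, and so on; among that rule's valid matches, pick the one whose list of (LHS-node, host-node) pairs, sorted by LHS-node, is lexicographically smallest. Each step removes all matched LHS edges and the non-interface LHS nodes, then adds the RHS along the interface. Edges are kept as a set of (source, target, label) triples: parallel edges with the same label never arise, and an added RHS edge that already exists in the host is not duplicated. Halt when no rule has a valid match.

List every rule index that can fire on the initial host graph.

Answer: [R3]

Steps:
R0: no valid match — LHS pattern not found
R1: no valid match — LHS pattern not found
R2: no valid match — LHS pattern not found
R3: 1 valid match — {0↦5, 1↦0, 2↦6}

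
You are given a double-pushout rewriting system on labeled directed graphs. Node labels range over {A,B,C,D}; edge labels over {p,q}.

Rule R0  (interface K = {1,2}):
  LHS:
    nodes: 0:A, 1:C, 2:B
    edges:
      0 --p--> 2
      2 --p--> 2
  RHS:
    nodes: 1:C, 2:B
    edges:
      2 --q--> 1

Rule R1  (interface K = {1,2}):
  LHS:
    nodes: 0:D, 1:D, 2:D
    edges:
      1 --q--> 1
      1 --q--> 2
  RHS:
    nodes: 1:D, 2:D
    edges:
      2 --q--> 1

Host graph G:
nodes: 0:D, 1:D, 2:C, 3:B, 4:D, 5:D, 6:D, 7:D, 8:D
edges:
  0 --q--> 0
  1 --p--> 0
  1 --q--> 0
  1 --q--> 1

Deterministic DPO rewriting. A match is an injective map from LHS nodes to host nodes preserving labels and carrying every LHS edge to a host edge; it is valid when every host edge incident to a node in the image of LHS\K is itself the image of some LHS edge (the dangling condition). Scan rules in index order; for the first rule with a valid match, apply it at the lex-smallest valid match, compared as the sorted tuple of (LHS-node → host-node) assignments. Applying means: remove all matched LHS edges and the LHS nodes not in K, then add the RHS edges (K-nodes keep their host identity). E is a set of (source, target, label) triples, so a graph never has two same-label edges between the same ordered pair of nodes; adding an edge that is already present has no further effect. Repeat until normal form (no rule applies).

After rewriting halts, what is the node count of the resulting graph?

start.  V:9 E:4  edges: 0-q->0 1-p->0 1-q->0 1-q->1
1. fire R1 via {0↦4, 1↦1, 2↦0}  →  V:8 E:3  edges: 0-q->0 0-q->1 1-p->0
2. fire R1 via {0↦5, 1↦0, 2↦1}  →  V:7 E:2  edges: 1-p->0 1-q->0
normal form: no rule applies after step 2
NF nodes: {0:D, 1:D, 2:C, 3:B, 6:D, 7:D, 8:D}

Answer: 7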